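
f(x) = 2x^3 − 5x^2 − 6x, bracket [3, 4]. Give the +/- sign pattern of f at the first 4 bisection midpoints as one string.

midpoint 3.5: f = 3.5 > 0 → [3, 3.5]
midpoint 3.25: f = -3.65625 < 0 → [3.25, 3.5]
midpoint 3.375: f = -0.316406 < 0 → [3.375, 3.5]
midpoint 3.4375: f = 1.5308 > 0 → [3.375, 3.4375]

+--+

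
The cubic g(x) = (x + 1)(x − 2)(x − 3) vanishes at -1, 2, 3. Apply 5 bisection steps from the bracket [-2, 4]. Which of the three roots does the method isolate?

midpoint 1: g = 4 > 0 → [-2, 1]
midpoint -0.5: g = 4.375 > 0 → [-2, -0.5]
midpoint -1.25: g = -3.453125 < 0 → [-1.25, -0.5]
midpoint -0.875: g = 1.3926 > 0 → [-1.25, -0.875]
midpoint -1.0625: g = -0.7776 < 0 → [-1.0625, -0.875]

-1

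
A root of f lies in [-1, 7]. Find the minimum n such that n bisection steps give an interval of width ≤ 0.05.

8

Width after n steps is 8/2^n. Need 2^n ≥ 8/0.05 = 160.
2^7 = 128 < 160 ≤ 2^8 = 256, so n = 8.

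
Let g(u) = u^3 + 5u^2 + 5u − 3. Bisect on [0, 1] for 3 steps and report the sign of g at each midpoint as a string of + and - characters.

+--

m = 0.5, g(m) = 0.875 (+); new bracket [0, 0.5]
m = 0.25, g(m) = -1.421875 (−); new bracket [0.25, 0.5]
m = 0.375, g(m) = -0.369141 (−); new bracket [0.375, 0.5]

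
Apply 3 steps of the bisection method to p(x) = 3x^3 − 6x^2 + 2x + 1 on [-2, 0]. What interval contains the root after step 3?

x = -1 gives p = -10, negative; keep [-1, 0]
x = -0.5 gives p = -1.875, negative; keep [-0.5, 0]
x = -0.25 gives p = 0.078125, positive; keep [-0.5, -0.25]

[-0.5, -0.25]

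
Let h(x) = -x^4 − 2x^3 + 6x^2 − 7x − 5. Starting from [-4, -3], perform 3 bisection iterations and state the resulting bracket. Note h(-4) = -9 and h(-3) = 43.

[-4, -3.875]

midpoint -3.5: h = 28.6875 > 0 → [-4, -3.5]
midpoint -3.75: h = 13.339844 > 0 → [-4, -3.75]
midpoint -3.875: h = 3.12085 > 0 → [-4, -3.875]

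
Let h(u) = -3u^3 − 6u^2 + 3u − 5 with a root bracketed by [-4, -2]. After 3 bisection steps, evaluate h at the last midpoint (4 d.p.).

3.7656

midpoint -3: h = 13 > 0 → [-3, -2]
midpoint -2.5: h = -3.125 < 0 → [-3, -2.5]
midpoint -2.75: h = 3.765625 > 0 → [-2.75, -2.5]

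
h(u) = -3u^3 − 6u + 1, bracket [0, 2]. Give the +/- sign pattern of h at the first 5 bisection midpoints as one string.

u = 1 gives h = -8, negative; keep [0, 1]
u = 0.5 gives h = -2.375, negative; keep [0, 0.5]
u = 0.25 gives h = -0.546875, negative; keep [0, 0.25]
u = 0.125 gives h = 0.2441, positive; keep [0.125, 0.25]
u = 0.1875 gives h = -0.1448, negative; keep [0.125, 0.1875]

---+-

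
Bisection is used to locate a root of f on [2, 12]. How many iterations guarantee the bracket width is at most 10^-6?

Width after n steps is 10/2^n. Need 2^n ≥ 10/10^-6 = 10000000.
2^23 = 8388608 < 10000000 ≤ 2^24 = 16777216, so n = 24.

24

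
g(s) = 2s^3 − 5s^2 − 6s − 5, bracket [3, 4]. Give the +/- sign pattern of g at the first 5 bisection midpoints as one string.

-+++-

midpoint 3.5: g = -1.5 < 0 → [3.5, 4]
midpoint 3.75: g = 7.65625 > 0 → [3.5, 3.75]
midpoint 3.625: g = 2.816406 > 0 → [3.5, 3.625]
midpoint 3.5625: g = 0.5942 > 0 → [3.5, 3.5625]
midpoint 3.53125: g = -0.4687 < 0 → [3.53125, 3.5625]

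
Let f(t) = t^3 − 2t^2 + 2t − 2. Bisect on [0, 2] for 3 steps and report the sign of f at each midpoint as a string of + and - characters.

t = 1 gives f = -1, negative; keep [1, 2]
t = 1.5 gives f = -0.125, negative; keep [1.5, 2]
t = 1.75 gives f = 0.734375, positive; keep [1.5, 1.75]

--+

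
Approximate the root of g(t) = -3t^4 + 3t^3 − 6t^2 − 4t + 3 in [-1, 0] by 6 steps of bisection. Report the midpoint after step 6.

-0.765625

midpoint -0.5: g = 2.9375 > 0 → [-1, -0.5]
midpoint -0.75: g = 0.410156 > 0 → [-1, -0.75]
midpoint -0.875: g = -1.862061 < 0 → [-0.875, -0.75]
midpoint -0.8125: g = -0.6275 < 0 → [-0.8125, -0.75]
midpoint -0.78125: g = -0.0852 < 0 → [-0.78125, -0.75]
midpoint -0.765625: g = 0.1682 > 0 → [-0.78125, -0.765625]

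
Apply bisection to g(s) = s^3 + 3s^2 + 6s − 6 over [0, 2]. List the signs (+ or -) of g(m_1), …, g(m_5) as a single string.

midpoint 1: g = 4 > 0 → [0, 1]
midpoint 0.5: g = -2.125 < 0 → [0.5, 1]
midpoint 0.75: g = 0.609375 > 0 → [0.5, 0.75]
midpoint 0.625: g = -0.834 < 0 → [0.625, 0.75]
midpoint 0.6875: g = -0.1321 < 0 → [0.6875, 0.75]

+-+--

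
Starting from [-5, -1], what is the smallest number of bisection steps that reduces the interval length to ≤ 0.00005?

Width after n steps is 4/2^n. Need 2^n ≥ 4/0.00005 = 80000.
2^16 = 65536 < 80000 ≤ 2^17 = 131072, so n = 17.

17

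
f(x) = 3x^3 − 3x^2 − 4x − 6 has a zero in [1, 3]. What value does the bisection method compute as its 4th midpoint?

2.125

m = 2, f(m) = -2 (−); new bracket [2, 3]
m = 2.5, f(m) = 12.125 (+); new bracket [2, 2.5]
m = 2.25, f(m) = 3.984375 (+); new bracket [2, 2.25]
m = 2.125, f(m) = 0.7402 (+); new bracket [2, 2.125]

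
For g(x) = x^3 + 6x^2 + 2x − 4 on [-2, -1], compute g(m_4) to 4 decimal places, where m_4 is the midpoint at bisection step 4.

0.4114

midpoint -1.5: g = 3.125 > 0 → [-1.5, -1]
midpoint -1.25: g = 0.921875 > 0 → [-1.25, -1]
midpoint -1.125: g = -0.080078 < 0 → [-1.25, -1.125]
midpoint -1.1875: g = 0.4114 > 0 → [-1.1875, -1.125]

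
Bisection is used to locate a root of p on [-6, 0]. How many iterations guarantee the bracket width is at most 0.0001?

16

Width after n steps is 6/2^n. Need 2^n ≥ 6/0.0001 = 60000.
2^15 = 32768 < 60000 ≤ 2^16 = 65536, so n = 16.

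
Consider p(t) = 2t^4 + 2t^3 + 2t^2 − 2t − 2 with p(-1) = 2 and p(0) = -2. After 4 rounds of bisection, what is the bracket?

midpoint -0.5: p = -0.625 < 0 → [-1, -0.5]
midpoint -0.75: p = 0.414062 > 0 → [-0.75, -0.5]
midpoint -0.625: p = -0.151855 < 0 → [-0.75, -0.625]
midpoint -0.6875: p = 0.1172 > 0 → [-0.6875, -0.625]

[-0.6875, -0.625]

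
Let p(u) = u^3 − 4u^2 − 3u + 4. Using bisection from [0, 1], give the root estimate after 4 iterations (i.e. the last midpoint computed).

p(0.5) = 1.625 > 0, so the root lies in [0.5, 1]
p(0.75) = -0.078125 < 0, so the root lies in [0.5, 0.75]
p(0.625) = 0.806641 > 0, so the root lies in [0.625, 0.75]
p(0.6875) = 0.3718 > 0, so the root lies in [0.6875, 0.75]

0.6875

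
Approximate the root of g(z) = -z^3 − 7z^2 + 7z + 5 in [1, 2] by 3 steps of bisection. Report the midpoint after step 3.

z = 1.5 gives g = -3.625, negative; keep [1, 1.5]
z = 1.25 gives g = 0.859375, positive; keep [1.25, 1.5]
z = 1.375 gives g = -1.208984, negative; keep [1.25, 1.375]

1.375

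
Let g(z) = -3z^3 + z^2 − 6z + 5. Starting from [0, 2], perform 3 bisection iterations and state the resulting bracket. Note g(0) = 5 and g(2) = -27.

z = 1 gives g = -3, negative; keep [0, 1]
z = 0.5 gives g = 1.875, positive; keep [0.5, 1]
z = 0.75 gives g = -0.203125, negative; keep [0.5, 0.75]

[0.5, 0.75]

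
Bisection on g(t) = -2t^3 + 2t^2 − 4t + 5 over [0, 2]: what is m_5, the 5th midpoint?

g(1) = 1 > 0, so the root lies in [1, 2]
g(1.5) = -3.25 < 0, so the root lies in [1, 1.5]
g(1.25) = -0.78125 < 0, so the root lies in [1, 1.25]
g(1.125) = 0.1836 > 0, so the root lies in [1.125, 1.25]
g(1.1875) = -0.2788 < 0, so the root lies in [1.125, 1.1875]

1.1875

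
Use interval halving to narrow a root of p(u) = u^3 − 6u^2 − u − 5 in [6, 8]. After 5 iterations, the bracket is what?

midpoint 7: p = 37 > 0 → [6, 7]
midpoint 6.5: p = 9.625 > 0 → [6, 6.5]
midpoint 6.25: p = -1.484375 < 0 → [6.25, 6.5]
midpoint 6.375: p = 3.8652 > 0 → [6.25, 6.375]
midpoint 6.3125: p = 1.1399 > 0 → [6.25, 6.3125]

[6.25, 6.3125]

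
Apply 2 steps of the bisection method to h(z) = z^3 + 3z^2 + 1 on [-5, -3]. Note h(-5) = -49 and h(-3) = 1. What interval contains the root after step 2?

m = -4, h(m) = -15 (−); new bracket [-4, -3]
m = -3.5, h(m) = -5.125 (−); new bracket [-3.5, -3]

[-3.5, -3]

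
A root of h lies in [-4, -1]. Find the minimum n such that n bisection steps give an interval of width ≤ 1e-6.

22

Width after n steps is 3/2^n. Need 2^n ≥ 3/1e-6 = 3000000.
2^21 = 2097152 < 3000000 ≤ 2^22 = 4194304, so n = 22.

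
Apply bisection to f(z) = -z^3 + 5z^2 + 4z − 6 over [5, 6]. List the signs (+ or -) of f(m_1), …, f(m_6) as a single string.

+----+

z = 5.5 gives f = 0.875, positive; keep [5.5, 6]
z = 5.75 gives f = -7.796875, negative; keep [5.5, 5.75]
z = 5.625 gives f = -3.275391, negative; keep [5.5, 5.625]
z = 5.5625 gives f = -1.1545, negative; keep [5.5, 5.5625]
z = 5.53125 gives f = -0.1284, negative; keep [5.5, 5.53125]
z = 5.515625 gives f = 0.3761, positive; keep [5.515625, 5.53125]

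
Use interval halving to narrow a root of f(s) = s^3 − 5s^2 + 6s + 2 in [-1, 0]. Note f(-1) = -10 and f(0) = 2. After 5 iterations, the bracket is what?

midpoint -0.5: f = -2.375 < 0 → [-0.5, 0]
midpoint -0.25: f = 0.171875 > 0 → [-0.5, -0.25]
midpoint -0.375: f = -1.005859 < 0 → [-0.375, -0.25]
midpoint -0.3125: f = -0.3938 < 0 → [-0.3125, -0.25]
midpoint -0.28125: f = -0.1053 < 0 → [-0.28125, -0.25]

[-0.28125, -0.25]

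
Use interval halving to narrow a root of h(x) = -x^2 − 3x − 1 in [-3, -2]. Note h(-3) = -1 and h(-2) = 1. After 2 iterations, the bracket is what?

midpoint -2.5: h = 0.25 > 0 → [-3, -2.5]
midpoint -2.75: h = -0.3125 < 0 → [-2.75, -2.5]

[-2.75, -2.5]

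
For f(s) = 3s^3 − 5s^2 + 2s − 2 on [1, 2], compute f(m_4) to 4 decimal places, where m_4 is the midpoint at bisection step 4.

0.3621

f(1.5) = -0.125 < 0, so the root lies in [1.5, 2]
f(1.75) = 2.265625 > 0, so the root lies in [1.5, 1.75]
f(1.625) = 0.919922 > 0, so the root lies in [1.5, 1.625]
f(1.5625) = 0.3621 > 0, so the root lies in [1.5, 1.5625]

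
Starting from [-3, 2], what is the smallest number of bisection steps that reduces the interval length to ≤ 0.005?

Width after n steps is 5/2^n. Need 2^n ≥ 5/0.005 = 1000.
2^9 = 512 < 1000 ≤ 2^10 = 1024, so n = 10.

10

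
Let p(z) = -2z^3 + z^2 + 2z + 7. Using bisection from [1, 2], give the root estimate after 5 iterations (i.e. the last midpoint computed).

m = 1.5, p(m) = 5.5 (+); new bracket [1.5, 2]
m = 1.75, p(m) = 2.84375 (+); new bracket [1.75, 2]
m = 1.875, p(m) = 1.082031 (+); new bracket [1.875, 2]
m = 1.9375, p(m) = 0.0825 (+); new bracket [1.9375, 2]
m = 1.96875, p(m) = -0.4482 (−); new bracket [1.9375, 1.96875]

1.96875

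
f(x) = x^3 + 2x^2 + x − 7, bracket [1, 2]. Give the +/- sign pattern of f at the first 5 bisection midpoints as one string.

f(1.5) = 2.375 > 0, so the root lies in [1, 1.5]
f(1.25) = -0.671875 < 0, so the root lies in [1.25, 1.5]
f(1.375) = 0.755859 > 0, so the root lies in [1.25, 1.375]
f(1.3125) = 0.0188 > 0, so the root lies in [1.25, 1.3125]
f(1.28125) = -0.3322 < 0, so the root lies in [1.28125, 1.3125]

+-++-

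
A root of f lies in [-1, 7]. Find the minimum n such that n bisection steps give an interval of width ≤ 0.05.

Width after n steps is 8/2^n. Need 2^n ≥ 8/0.05 = 160.
2^7 = 128 < 160 ≤ 2^8 = 256, so n = 8.

8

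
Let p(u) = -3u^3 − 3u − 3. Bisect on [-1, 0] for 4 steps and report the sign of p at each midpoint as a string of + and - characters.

u = -0.5 gives p = -1.125, negative; keep [-1, -0.5]
u = -0.75 gives p = 0.515625, positive; keep [-0.75, -0.5]
u = -0.625 gives p = -0.392578, negative; keep [-0.75, -0.625]
u = -0.6875 gives p = 0.0374, positive; keep [-0.6875, -0.625]

-+-+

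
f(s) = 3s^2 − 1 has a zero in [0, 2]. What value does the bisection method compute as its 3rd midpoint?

0.75

m = 1, f(m) = 2 (+); new bracket [0, 1]
m = 0.5, f(m) = -0.25 (−); new bracket [0.5, 1]
m = 0.75, f(m) = 0.6875 (+); new bracket [0.5, 0.75]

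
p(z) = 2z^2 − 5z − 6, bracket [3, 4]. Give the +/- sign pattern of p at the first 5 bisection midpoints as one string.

+--++

m = 3.5, p(m) = 1 (+); new bracket [3, 3.5]
m = 3.25, p(m) = -1.125 (−); new bracket [3.25, 3.5]
m = 3.375, p(m) = -0.09375 (−); new bracket [3.375, 3.5]
m = 3.4375, p(m) = 0.4453 (+); new bracket [3.375, 3.4375]
m = 3.40625, p(m) = 0.1738 (+); new bracket [3.375, 3.40625]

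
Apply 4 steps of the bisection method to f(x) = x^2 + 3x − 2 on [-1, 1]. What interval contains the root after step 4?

f(0) = -2 < 0, so the root lies in [0, 1]
f(0.5) = -0.25 < 0, so the root lies in [0.5, 1]
f(0.75) = 0.8125 > 0, so the root lies in [0.5, 0.75]
f(0.625) = 0.2656 > 0, so the root lies in [0.5, 0.625]

[0.5, 0.625]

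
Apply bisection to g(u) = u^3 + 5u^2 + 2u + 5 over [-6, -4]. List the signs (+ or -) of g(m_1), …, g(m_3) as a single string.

m = -5, g(m) = -5 (−); new bracket [-5, -4]
m = -4.5, g(m) = 6.125 (+); new bracket [-5, -4.5]
m = -4.75, g(m) = 1.140625 (+); new bracket [-5, -4.75]

-++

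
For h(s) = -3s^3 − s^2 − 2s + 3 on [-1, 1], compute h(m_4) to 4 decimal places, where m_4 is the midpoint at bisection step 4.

0.6270

h(0) = 3 > 0, so the root lies in [0, 1]
h(0.5) = 1.375 > 0, so the root lies in [0.5, 1]
h(0.75) = -0.328125 < 0, so the root lies in [0.5, 0.75]
h(0.625) = 0.627 > 0, so the root lies in [0.625, 0.75]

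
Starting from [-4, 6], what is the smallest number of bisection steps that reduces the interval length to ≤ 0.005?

Width after n steps is 10/2^n. Need 2^n ≥ 10/0.005 = 2000.
2^10 = 1024 < 2000 ≤ 2^11 = 2048, so n = 11.

11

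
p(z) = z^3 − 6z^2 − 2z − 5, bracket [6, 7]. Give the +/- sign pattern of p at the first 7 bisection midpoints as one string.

p(6.5) = 3.125 > 0, so the root lies in [6, 6.5]
p(6.25) = -7.734375 < 0, so the root lies in [6.25, 6.5]
p(6.375) = -2.509766 < 0, so the root lies in [6.375, 6.5]
p(6.4375) = 0.2556 > 0, so the root lies in [6.375, 6.4375]
p(6.40625) = -1.14 < 0, so the root lies in [6.40625, 6.4375]
p(6.421875) = -0.4454 < 0, so the root lies in [6.421875, 6.4375]
p(6.4296875) = -0.0957 < 0, so the root lies in [6.4296875, 6.4375]

+--+---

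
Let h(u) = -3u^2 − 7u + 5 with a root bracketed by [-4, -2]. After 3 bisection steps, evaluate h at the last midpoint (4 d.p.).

u = -3 gives h = -1, negative; keep [-3, -2]
u = -2.5 gives h = 3.75, positive; keep [-3, -2.5]
u = -2.75 gives h = 1.5625, positive; keep [-3, -2.75]

1.5625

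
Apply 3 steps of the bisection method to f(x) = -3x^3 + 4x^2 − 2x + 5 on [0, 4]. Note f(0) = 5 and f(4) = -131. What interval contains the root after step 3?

x = 2 gives f = -7, negative; keep [0, 2]
x = 1 gives f = 4, positive; keep [1, 2]
x = 1.5 gives f = 0.875, positive; keep [1.5, 2]

[1.5, 2]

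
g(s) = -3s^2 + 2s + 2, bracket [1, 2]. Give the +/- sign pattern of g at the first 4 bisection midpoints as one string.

--++

s = 1.5 gives g = -1.75, negative; keep [1, 1.5]
s = 1.25 gives g = -0.1875, negative; keep [1, 1.25]
s = 1.125 gives g = 0.453125, positive; keep [1.125, 1.25]
s = 1.1875 gives g = 0.1445, positive; keep [1.1875, 1.25]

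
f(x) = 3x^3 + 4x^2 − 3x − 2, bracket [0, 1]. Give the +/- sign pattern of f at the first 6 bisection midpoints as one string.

--+-+-

midpoint 0.5: f = -2.125 < 0 → [0.5, 1]
midpoint 0.75: f = -0.734375 < 0 → [0.75, 1]
midpoint 0.875: f = 0.447266 > 0 → [0.75, 0.875]
midpoint 0.8125: f = -0.1877 < 0 → [0.8125, 0.875]
midpoint 0.84375: f = 0.1184 > 0 → [0.8125, 0.84375]
midpoint 0.828125: f = -0.0374 < 0 → [0.828125, 0.84375]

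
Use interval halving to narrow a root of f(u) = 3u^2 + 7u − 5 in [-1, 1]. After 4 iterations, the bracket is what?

[0.5, 0.625]

m = 0, f(m) = -5 (−); new bracket [0, 1]
m = 0.5, f(m) = -0.75 (−); new bracket [0.5, 1]
m = 0.75, f(m) = 1.9375 (+); new bracket [0.5, 0.75]
m = 0.625, f(m) = 0.5469 (+); new bracket [0.5, 0.625]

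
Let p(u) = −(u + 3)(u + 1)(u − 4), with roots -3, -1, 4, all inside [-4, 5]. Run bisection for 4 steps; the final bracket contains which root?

u = 0.5 gives p = 18.375, positive; keep [0.5, 5]
u = 2.75 gives p = 26.953125, positive; keep [2.75, 5]
u = 3.875 gives p = 4.189453, positive; keep [3.875, 5]
u = 4.4375 gives p = -17.6931, negative; keep [3.875, 4.4375]

4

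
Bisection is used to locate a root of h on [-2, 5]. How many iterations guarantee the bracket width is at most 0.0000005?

Width after n steps is 7/2^n. Need 2^n ≥ 7/0.0000005 = 14000000.
2^23 = 8388608 < 14000000 ≤ 2^24 = 16777216, so n = 24.

24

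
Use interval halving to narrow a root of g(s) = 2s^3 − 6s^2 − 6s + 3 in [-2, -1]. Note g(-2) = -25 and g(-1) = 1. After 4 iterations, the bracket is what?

m = -1.5, g(m) = -8.25 (−); new bracket [-1.5, -1]
m = -1.25, g(m) = -2.78125 (−); new bracket [-1.25, -1]
m = -1.125, g(m) = -0.691406 (−); new bracket [-1.125, -1]
m = -1.0625, g(m) = 0.2026 (+); new bracket [-1.125, -1.0625]

[-1.125, -1.0625]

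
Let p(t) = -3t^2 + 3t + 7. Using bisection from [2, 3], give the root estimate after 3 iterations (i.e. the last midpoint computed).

2.125

p(2.5) = -4.25 < 0, so the root lies in [2, 2.5]
p(2.25) = -1.4375 < 0, so the root lies in [2, 2.25]
p(2.125) = -0.171875 < 0, so the root lies in [2, 2.125]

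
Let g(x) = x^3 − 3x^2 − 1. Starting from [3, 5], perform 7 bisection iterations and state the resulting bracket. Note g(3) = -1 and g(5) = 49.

[3.09375, 3.109375]

m = 4, g(m) = 15 (+); new bracket [3, 4]
m = 3.5, g(m) = 5.125 (+); new bracket [3, 3.5]
m = 3.25, g(m) = 1.640625 (+); new bracket [3, 3.25]
m = 3.125, g(m) = 0.2207 (+); new bracket [3, 3.125]
m = 3.0625, g(m) = -0.4138 (−); new bracket [3.0625, 3.125]
m = 3.09375, g(m) = -0.1027 (−); new bracket [3.09375, 3.125]
m = 3.109375, g(m) = 0.0575 (+); new bracket [3.09375, 3.109375]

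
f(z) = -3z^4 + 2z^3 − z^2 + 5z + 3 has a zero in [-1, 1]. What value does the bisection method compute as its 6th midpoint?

midpoint 0: f = 3 > 0 → [-1, 0]
midpoint -0.5: f = -0.1875 < 0 → [-0.5, 0]
midpoint -0.25: f = 1.644531 > 0 → [-0.5, -0.25]
midpoint -0.375: f = 0.8196 > 0 → [-0.5, -0.375]
midpoint -0.4375: f = 0.3437 > 0 → [-0.5, -0.4375]
midpoint -0.46875: f = 0.0857 > 0 → [-0.5, -0.46875]

-0.46875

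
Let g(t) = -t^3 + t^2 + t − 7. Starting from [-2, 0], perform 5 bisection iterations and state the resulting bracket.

m = -1, g(m) = -6 (−); new bracket [-2, -1]
m = -1.5, g(m) = -2.875 (−); new bracket [-2, -1.5]
m = -1.75, g(m) = -0.328125 (−); new bracket [-2, -1.75]
m = -1.875, g(m) = 1.2324 (+); new bracket [-1.875, -1.75]
m = -1.8125, g(m) = 0.427 (+); new bracket [-1.8125, -1.75]

[-1.8125, -1.75]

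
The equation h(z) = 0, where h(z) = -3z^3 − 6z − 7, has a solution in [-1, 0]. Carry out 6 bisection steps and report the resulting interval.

z = -0.5 gives h = -3.625, negative; keep [-1, -0.5]
z = -0.75 gives h = -1.234375, negative; keep [-1, -0.75]
z = -0.875 gives h = 0.259766, positive; keep [-0.875, -0.75]
z = -0.8125 gives h = -0.5159, negative; keep [-0.875, -0.8125]
z = -0.84375 gives h = -0.1355, negative; keep [-0.875, -0.84375]
z = -0.859375 gives h = 0.0603, positive; keep [-0.859375, -0.84375]

[-0.859375, -0.84375]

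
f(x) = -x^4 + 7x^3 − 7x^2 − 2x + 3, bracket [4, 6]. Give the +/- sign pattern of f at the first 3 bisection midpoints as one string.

++-

x = 5 gives f = 68, positive; keep [5, 6]
x = 5.5 gives f = 29.8125, positive; keep [5.5, 6]
x = 5.75 gives f = -2.300781, negative; keep [5.5, 5.75]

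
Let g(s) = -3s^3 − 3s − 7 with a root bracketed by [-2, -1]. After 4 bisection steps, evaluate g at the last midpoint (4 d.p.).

-0.2141

midpoint -1.5: g = 7.625 > 0 → [-1.5, -1]
midpoint -1.25: g = 2.609375 > 0 → [-1.25, -1]
midpoint -1.125: g = 0.646484 > 0 → [-1.125, -1]
midpoint -1.0625: g = -0.2141 < 0 → [-1.125, -1.0625]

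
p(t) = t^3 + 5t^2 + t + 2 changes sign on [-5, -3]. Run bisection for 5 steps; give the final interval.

[-4.9375, -4.875]

m = -4, p(m) = 14 (+); new bracket [-5, -4]
m = -4.5, p(m) = 7.625 (+); new bracket [-5, -4.5]
m = -4.75, p(m) = 2.890625 (+); new bracket [-5, -4.75]
m = -4.875, p(m) = 0.0957 (+); new bracket [-5, -4.875]
m = -4.9375, p(m) = -1.4138 (−); new bracket [-4.9375, -4.875]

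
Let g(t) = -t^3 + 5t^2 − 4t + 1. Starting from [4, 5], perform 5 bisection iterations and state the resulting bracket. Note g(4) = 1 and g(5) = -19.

t = 4.5 gives g = -6.875, negative; keep [4, 4.5]
t = 4.25 gives g = -2.453125, negative; keep [4, 4.25]
t = 4.125 gives g = -0.611328, negative; keep [4, 4.125]
t = 4.0625 gives g = 0.2224, positive; keep [4.0625, 4.125]
t = 4.09375 gives g = -0.1873, negative; keep [4.0625, 4.09375]

[4.0625, 4.09375]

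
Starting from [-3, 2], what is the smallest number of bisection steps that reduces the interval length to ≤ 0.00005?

Width after n steps is 5/2^n. Need 2^n ≥ 5/0.00005 = 100000.
2^16 = 65536 < 100000 ≤ 2^17 = 131072, so n = 17.

17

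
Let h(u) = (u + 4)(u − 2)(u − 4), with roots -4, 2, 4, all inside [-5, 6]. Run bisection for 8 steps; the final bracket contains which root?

u = 0.5 gives h = 23.625, positive; keep [-5, 0.5]
u = -2.25 gives h = 46.484375, positive; keep [-5, -2.25]
u = -3.625 gives h = 16.083984, positive; keep [-5, -3.625]
u = -4.3125 gives h = -16.3977, negative; keep [-4.3125, -3.625]
u = -3.96875 gives h = 1.4864, positive; keep [-4.3125, -3.96875]
u = -4.140625 gives h = -7.0296, negative; keep [-4.140625, -3.96875]
u = -4.0546875 gives h = -2.667, negative; keep [-4.0546875, -3.96875]
u = -4.01171875 gives h = -0.5644, negative; keep [-4.01171875, -3.96875]

-4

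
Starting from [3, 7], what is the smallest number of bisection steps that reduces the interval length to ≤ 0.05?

7

Width after n steps is 4/2^n. Need 2^n ≥ 4/0.05 = 80.
2^6 = 64 < 80 ≤ 2^7 = 128, so n = 7.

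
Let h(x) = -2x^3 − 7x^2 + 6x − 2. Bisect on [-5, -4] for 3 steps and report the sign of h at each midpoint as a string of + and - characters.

m = -4.5, h(m) = 11.5 (+); new bracket [-4.5, -4]
m = -4.25, h(m) = -0.40625 (−); new bracket [-4.5, -4.25]
m = -4.375, h(m) = 5.246094 (+); new bracket [-4.375, -4.25]

+-+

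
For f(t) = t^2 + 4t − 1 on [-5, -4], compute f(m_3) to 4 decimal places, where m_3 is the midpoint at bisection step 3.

m = -4.5, f(m) = 1.25 (+); new bracket [-4.5, -4]
m = -4.25, f(m) = 0.0625 (+); new bracket [-4.25, -4]
m = -4.125, f(m) = -0.484375 (−); new bracket [-4.25, -4.125]

-0.4844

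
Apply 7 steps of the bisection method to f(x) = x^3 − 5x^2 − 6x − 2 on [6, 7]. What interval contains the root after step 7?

x = 6.5 gives f = 22.375, positive; keep [6, 6.5]
x = 6.25 gives f = 9.328125, positive; keep [6, 6.25]
x = 6.125 gives f = 3.455078, positive; keep [6, 6.125]
x = 6.0625 gives f = 0.676, positive; keep [6, 6.0625]
x = 6.03125 gives f = -0.6748, negative; keep [6.03125, 6.0625]
x = 6.046875 gives f = -0.0026, negative; keep [6.046875, 6.0625]
x = 6.0546875 gives f = 0.3359, positive; keep [6.046875, 6.0546875]

[6.046875, 6.0546875]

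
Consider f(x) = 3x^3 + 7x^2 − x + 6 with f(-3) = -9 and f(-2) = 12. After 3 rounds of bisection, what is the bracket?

[-2.75, -2.625]

x = -2.5 gives f = 5.375, positive; keep [-3, -2.5]
x = -2.75 gives f = -0.703125, negative; keep [-2.75, -2.5]
x = -2.625 gives f = 2.595703, positive; keep [-2.75, -2.625]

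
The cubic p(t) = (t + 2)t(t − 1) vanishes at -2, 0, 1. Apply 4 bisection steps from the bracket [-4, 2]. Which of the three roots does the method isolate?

midpoint -1: p = 2 > 0 → [-4, -1]
midpoint -2.5: p = -4.375 < 0 → [-2.5, -1]
midpoint -1.75: p = 1.203125 > 0 → [-2.5, -1.75]
midpoint -2.125: p = -0.8301 < 0 → [-2.125, -1.75]

-2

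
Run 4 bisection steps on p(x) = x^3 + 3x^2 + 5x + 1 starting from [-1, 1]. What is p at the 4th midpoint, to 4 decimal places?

0.4199

midpoint 0: p = 1 > 0 → [-1, 0]
midpoint -0.5: p = -0.875 < 0 → [-0.5, 0]
midpoint -0.25: p = -0.078125 < 0 → [-0.25, 0]
midpoint -0.125: p = 0.4199 > 0 → [-0.25, -0.125]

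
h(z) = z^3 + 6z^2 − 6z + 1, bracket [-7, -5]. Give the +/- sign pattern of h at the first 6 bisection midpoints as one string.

m = -6, h(m) = 37 (+); new bracket [-7, -6]
m = -6.5, h(m) = 18.875 (+); new bracket [-7, -6.5]
m = -6.75, h(m) = 7.328125 (+); new bracket [-7, -6.75]
m = -6.875, h(m) = 0.8926 (+); new bracket [-7, -6.875]
m = -6.9375, h(m) = -2.4958 (−); new bracket [-6.9375, -6.875]
m = -6.90625, h(m) = -0.7873 (−); new bracket [-6.90625, -6.875]

++++--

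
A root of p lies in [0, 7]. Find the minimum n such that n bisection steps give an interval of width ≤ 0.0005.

14

Width after n steps is 7/2^n. Need 2^n ≥ 7/0.0005 = 14000.
2^13 = 8192 < 14000 ≤ 2^14 = 16384, so n = 14.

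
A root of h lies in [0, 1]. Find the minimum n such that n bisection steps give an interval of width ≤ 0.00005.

Width after n steps is 1/2^n. Need 2^n ≥ 1/0.00005 = 20000.
2^14 = 16384 < 20000 ≤ 2^15 = 32768, so n = 15.

15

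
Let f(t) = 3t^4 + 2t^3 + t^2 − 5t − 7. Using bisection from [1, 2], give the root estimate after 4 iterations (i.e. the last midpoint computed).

1.3125

m = 1.5, f(m) = 9.6875 (+); new bracket [1, 1.5]
m = 1.25, f(m) = -0.457031 (−); new bracket [1.25, 1.5]
m = 1.375, f(m) = 3.938232 (+); new bracket [1.25, 1.375]
m = 1.3125, f(m) = 1.5848 (+); new bracket [1.25, 1.3125]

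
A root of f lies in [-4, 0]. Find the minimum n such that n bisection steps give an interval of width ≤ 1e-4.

Width after n steps is 4/2^n. Need 2^n ≥ 4/1e-4 = 40000.
2^15 = 32768 < 40000 ≤ 2^16 = 65536, so n = 16.

16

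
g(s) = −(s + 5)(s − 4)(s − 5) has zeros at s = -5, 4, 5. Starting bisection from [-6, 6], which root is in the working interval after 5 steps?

-5

midpoint 0: g = -100 < 0 → [-6, 0]
midpoint -3: g = -112 < 0 → [-6, -3]
midpoint -4.5: g = -40.375 < 0 → [-6, -4.5]
midpoint -5.25: g = 23.7031 > 0 → [-5.25, -4.5]
midpoint -4.875: g = -10.9551 < 0 → [-5.25, -4.875]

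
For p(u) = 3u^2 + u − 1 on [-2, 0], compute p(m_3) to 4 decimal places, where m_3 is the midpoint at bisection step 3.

-0.0625

m = -1, p(m) = 1 (+); new bracket [-1, 0]
m = -0.5, p(m) = -0.75 (−); new bracket [-1, -0.5]
m = -0.75, p(m) = -0.0625 (−); new bracket [-1, -0.75]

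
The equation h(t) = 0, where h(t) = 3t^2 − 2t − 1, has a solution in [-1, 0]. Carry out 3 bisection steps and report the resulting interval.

[-0.375, -0.25]

h(-0.5) = 0.75 > 0, so the root lies in [-0.5, 0]
h(-0.25) = -0.3125 < 0, so the root lies in [-0.5, -0.25]
h(-0.375) = 0.171875 > 0, so the root lies in [-0.375, -0.25]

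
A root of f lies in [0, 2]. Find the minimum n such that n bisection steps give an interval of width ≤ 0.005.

9

Width after n steps is 2/2^n. Need 2^n ≥ 2/0.005 = 400.
2^8 = 256 < 400 ≤ 2^9 = 512, so n = 9.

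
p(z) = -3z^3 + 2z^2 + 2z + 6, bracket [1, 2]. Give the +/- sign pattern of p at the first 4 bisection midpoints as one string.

+-++

p(1.5) = 3.375 > 0, so the root lies in [1.5, 2]
p(1.75) = -0.453125 < 0, so the root lies in [1.5, 1.75]
p(1.625) = 1.658203 > 0, so the root lies in [1.625, 1.75]
p(1.6875) = 0.6541 > 0, so the root lies in [1.6875, 1.75]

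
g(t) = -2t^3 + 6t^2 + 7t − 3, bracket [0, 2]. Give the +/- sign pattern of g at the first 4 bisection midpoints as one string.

++-+

m = 1, g(m) = 8 (+); new bracket [0, 1]
m = 0.5, g(m) = 1.75 (+); new bracket [0, 0.5]
m = 0.25, g(m) = -0.90625 (−); new bracket [0.25, 0.5]
m = 0.375, g(m) = 0.3633 (+); new bracket [0.25, 0.375]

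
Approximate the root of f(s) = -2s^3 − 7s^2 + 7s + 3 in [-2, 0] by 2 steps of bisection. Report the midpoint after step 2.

f(-1) = -9 < 0, so the root lies in [-1, 0]
f(-0.5) = -2 < 0, so the root lies in [-0.5, 0]

-0.5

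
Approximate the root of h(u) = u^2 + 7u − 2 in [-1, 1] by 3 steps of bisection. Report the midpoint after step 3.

0.25

h(0) = -2 < 0, so the root lies in [0, 1]
h(0.5) = 1.75 > 0, so the root lies in [0, 0.5]
h(0.25) = -0.1875 < 0, so the root lies in [0.25, 0.5]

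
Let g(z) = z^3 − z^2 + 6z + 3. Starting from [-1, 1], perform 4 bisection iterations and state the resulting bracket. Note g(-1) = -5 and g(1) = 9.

midpoint 0: g = 3 > 0 → [-1, 0]
midpoint -0.5: g = -0.375 < 0 → [-0.5, 0]
midpoint -0.25: g = 1.421875 > 0 → [-0.5, -0.25]
midpoint -0.375: g = 0.5566 > 0 → [-0.5, -0.375]

[-0.5, -0.375]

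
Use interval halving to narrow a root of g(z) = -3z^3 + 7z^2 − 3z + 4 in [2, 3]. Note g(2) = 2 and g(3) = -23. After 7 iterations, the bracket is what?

midpoint 2.5: g = -6.625 < 0 → [2, 2.5]
midpoint 2.25: g = -1.484375 < 0 → [2, 2.25]
midpoint 2.125: g = 0.447266 > 0 → [2.125, 2.25]
midpoint 2.1875: g = -0.469 < 0 → [2.125, 2.1875]
midpoint 2.15625: g = 0.0013 > 0 → [2.15625, 2.1875]
midpoint 2.171875: g = -0.2308 < 0 → [2.15625, 2.171875]
midpoint 2.1640625: g = -0.114 < 0 → [2.15625, 2.1640625]

[2.15625, 2.1640625]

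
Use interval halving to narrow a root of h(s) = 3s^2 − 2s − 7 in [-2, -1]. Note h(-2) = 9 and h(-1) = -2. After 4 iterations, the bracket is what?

m = -1.5, h(m) = 2.75 (+); new bracket [-1.5, -1]
m = -1.25, h(m) = 0.1875 (+); new bracket [-1.25, -1]
m = -1.125, h(m) = -0.953125 (−); new bracket [-1.25, -1.125]
m = -1.1875, h(m) = -0.3945 (−); new bracket [-1.25, -1.1875]

[-1.25, -1.1875]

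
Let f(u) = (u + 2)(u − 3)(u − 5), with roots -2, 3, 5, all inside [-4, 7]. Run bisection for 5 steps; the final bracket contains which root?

-2

f(1.5) = 18.375 > 0, so the root lies in [-4, 1.5]
f(-1.25) = 19.921875 > 0, so the root lies in [-4, -1.25]
f(-2.625) = -26.806641 < 0, so the root lies in [-2.625, -1.25]
f(-1.9375) = 2.1409 > 0, so the root lies in [-2.625, -1.9375]
f(-2.28125) = -10.8152 < 0, so the root lies in [-2.28125, -1.9375]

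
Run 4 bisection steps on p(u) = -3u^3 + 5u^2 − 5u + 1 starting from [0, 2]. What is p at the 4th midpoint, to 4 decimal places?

p(1) = -2 < 0, so the root lies in [0, 1]
p(0.5) = -0.625 < 0, so the root lies in [0, 0.5]
p(0.25) = 0.015625 > 0, so the root lies in [0.25, 0.5]
p(0.375) = -0.3301 < 0, so the root lies in [0.25, 0.375]

-0.3301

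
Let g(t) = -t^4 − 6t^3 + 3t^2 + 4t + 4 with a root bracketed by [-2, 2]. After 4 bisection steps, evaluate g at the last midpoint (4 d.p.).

m = 0, g(m) = 4 (+); new bracket [0, 2]
m = 1, g(m) = 4 (+); new bracket [1, 2]
m = 1.5, g(m) = -8.5625 (−); new bracket [1, 1.5]
m = 1.25, g(m) = -0.4727 (−); new bracket [1, 1.25]

-0.4727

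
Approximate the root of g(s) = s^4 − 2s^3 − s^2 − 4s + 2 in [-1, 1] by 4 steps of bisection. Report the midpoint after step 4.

0.375

m = 0, g(m) = 2 (+); new bracket [0, 1]
m = 0.5, g(m) = -0.4375 (−); new bracket [0, 0.5]
m = 0.25, g(m) = 0.910156 (+); new bracket [0.25, 0.5]
m = 0.375, g(m) = 0.2737 (+); new bracket [0.375, 0.5]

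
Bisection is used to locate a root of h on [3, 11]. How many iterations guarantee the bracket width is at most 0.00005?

18

Width after n steps is 8/2^n. Need 2^n ≥ 8/0.00005 = 160000.
2^17 = 131072 < 160000 ≤ 2^18 = 262144, so n = 18.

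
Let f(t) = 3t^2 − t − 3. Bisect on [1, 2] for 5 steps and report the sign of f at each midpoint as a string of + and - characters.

++-+-

t = 1.5 gives f = 2.25, positive; keep [1, 1.5]
t = 1.25 gives f = 0.4375, positive; keep [1, 1.25]
t = 1.125 gives f = -0.328125, negative; keep [1.125, 1.25]
t = 1.1875 gives f = 0.043, positive; keep [1.125, 1.1875]
t = 1.15625 gives f = -0.1455, negative; keep [1.15625, 1.1875]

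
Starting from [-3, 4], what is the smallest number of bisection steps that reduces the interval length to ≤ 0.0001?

17

Width after n steps is 7/2^n. Need 2^n ≥ 7/0.0001 = 70000.
2^16 = 65536 < 70000 ≤ 2^17 = 131072, so n = 17.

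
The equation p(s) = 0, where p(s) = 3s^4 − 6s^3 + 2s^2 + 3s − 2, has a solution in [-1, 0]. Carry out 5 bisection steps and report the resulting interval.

[-0.75, -0.71875]

p(-0.5) = -2.0625 < 0, so the root lies in [-1, -0.5]
p(-0.75) = 0.355469 > 0, so the root lies in [-0.75, -0.5]
p(-0.625) = -1.171143 < 0, so the root lies in [-0.75, -0.625]
p(-0.6875) = -0.4973 < 0, so the root lies in [-0.75, -0.6875]
p(-0.71875) = -0.0946 < 0, so the root lies in [-0.75, -0.71875]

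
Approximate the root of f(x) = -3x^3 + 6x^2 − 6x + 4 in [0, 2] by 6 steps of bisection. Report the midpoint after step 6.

m = 1, f(m) = 1 (+); new bracket [1, 2]
m = 1.5, f(m) = -1.625 (−); new bracket [1, 1.5]
m = 1.25, f(m) = 0.015625 (+); new bracket [1.25, 1.5]
m = 1.375, f(m) = -0.7051 (−); new bracket [1.25, 1.375]
m = 1.3125, f(m) = -0.322 (−); new bracket [1.25, 1.3125]
m = 1.28125, f(m) = -0.1478 (−); new bracket [1.25, 1.28125]

1.28125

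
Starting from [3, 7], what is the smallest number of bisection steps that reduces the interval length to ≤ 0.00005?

17

Width after n steps is 4/2^n. Need 2^n ≥ 4/0.00005 = 80000.
2^16 = 65536 < 80000 ≤ 2^17 = 131072, so n = 17.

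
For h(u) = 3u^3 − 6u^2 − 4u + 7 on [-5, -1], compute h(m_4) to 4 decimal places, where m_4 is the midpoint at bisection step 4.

u = -3 gives h = -116, negative; keep [-3, -1]
u = -2 gives h = -33, negative; keep [-2, -1]
u = -1.5 gives h = -10.625, negative; keep [-1.5, -1]
u = -1.25 gives h = -3.2344, negative; keep [-1.25, -1]

-3.2344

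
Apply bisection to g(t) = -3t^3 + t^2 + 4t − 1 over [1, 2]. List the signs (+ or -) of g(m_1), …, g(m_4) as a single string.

--++

m = 1.5, g(m) = -2.875 (−); new bracket [1, 1.5]
m = 1.25, g(m) = -0.296875 (−); new bracket [1, 1.25]
m = 1.125, g(m) = 0.494141 (+); new bracket [1.125, 1.25]
m = 1.1875, g(m) = 0.1365 (+); new bracket [1.1875, 1.25]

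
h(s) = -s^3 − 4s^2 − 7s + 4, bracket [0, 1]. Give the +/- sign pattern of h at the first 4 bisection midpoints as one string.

m = 0.5, h(m) = -0.625 (−); new bracket [0, 0.5]
m = 0.25, h(m) = 1.984375 (+); new bracket [0.25, 0.5]
m = 0.375, h(m) = 0.759766 (+); new bracket [0.375, 0.5]
m = 0.4375, h(m) = 0.0881 (+); new bracket [0.4375, 0.5]

-+++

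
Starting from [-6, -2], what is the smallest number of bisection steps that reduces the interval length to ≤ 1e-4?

Width after n steps is 4/2^n. Need 2^n ≥ 4/1e-4 = 40000.
2^15 = 32768 < 40000 ≤ 2^16 = 65536, so n = 16.

16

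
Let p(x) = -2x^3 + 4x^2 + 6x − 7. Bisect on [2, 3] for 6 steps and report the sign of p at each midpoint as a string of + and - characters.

p(2.5) = 1.75 > 0, so the root lies in [2.5, 3]
p(2.75) = -1.84375 < 0, so the root lies in [2.5, 2.75]
p(2.625) = 0.136719 > 0, so the root lies in [2.625, 2.75]
p(2.6875) = -0.8062 < 0, so the root lies in [2.625, 2.6875]
p(2.65625) = -0.3231 < 0, so the root lies in [2.625, 2.65625]
p(2.640625) = -0.0903 < 0, so the root lies in [2.625, 2.640625]

+-+---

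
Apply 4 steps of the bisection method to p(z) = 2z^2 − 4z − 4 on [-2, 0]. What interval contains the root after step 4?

[-0.75, -0.625]

p(-1) = 2 > 0, so the root lies in [-1, 0]
p(-0.5) = -1.5 < 0, so the root lies in [-1, -0.5]
p(-0.75) = 0.125 > 0, so the root lies in [-0.75, -0.5]
p(-0.625) = -0.7188 < 0, so the root lies in [-0.75, -0.625]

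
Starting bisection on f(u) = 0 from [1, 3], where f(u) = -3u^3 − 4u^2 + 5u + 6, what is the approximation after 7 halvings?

m = 2, f(m) = -24 (−); new bracket [1, 2]
m = 1.5, f(m) = -5.625 (−); new bracket [1, 1.5]
m = 1.25, f(m) = 0.140625 (+); new bracket [1.25, 1.5]
m = 1.375, f(m) = -2.4863 (−); new bracket [1.25, 1.375]
m = 1.3125, f(m) = -1.1111 (−); new bracket [1.25, 1.3125]
m = 1.28125, f(m) = -0.4701 (−); new bracket [1.25, 1.28125]
m = 1.265625, f(m) = -0.161 (−); new bracket [1.25, 1.265625]

1.265625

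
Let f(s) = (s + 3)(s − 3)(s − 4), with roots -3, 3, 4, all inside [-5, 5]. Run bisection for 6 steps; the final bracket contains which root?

-3

m = 0, f(m) = 36 (+); new bracket [-5, 0]
m = -2.5, f(m) = 17.875 (+); new bracket [-5, -2.5]
m = -3.75, f(m) = -39.234375 (−); new bracket [-3.75, -2.5]
m = -3.125, f(m) = -5.4551 (−); new bracket [-3.125, -2.5]
m = -2.8125, f(m) = 7.4246 (+); new bracket [-3.125, -2.8125]
m = -2.96875, f(m) = 1.2998 (+); new bracket [-3.125, -2.96875]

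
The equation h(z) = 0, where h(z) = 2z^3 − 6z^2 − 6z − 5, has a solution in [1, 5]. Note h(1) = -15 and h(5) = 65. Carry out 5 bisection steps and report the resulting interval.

h(3) = -23 < 0, so the root lies in [3, 5]
h(4) = 3 > 0, so the root lies in [3, 4]
h(3.5) = -13.75 < 0, so the root lies in [3.5, 4]
h(3.75) = -6.4062 < 0, so the root lies in [3.75, 4]
h(3.875) = -1.9727 < 0, so the root lies in [3.875, 4]

[3.875, 4]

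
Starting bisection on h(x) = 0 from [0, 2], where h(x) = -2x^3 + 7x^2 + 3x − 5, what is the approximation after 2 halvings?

0.5

midpoint 1: h = 3 > 0 → [0, 1]
midpoint 0.5: h = -2 < 0 → [0.5, 1]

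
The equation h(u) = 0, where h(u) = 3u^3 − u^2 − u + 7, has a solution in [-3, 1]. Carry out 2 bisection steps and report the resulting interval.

[-2, -1]

u = -1 gives h = 4, positive; keep [-3, -1]
u = -2 gives h = -19, negative; keep [-2, -1]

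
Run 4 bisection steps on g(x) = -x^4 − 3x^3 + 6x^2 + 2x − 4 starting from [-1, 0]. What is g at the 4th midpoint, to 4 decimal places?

-0.4907

x = -0.5 gives g = -3.1875, negative; keep [-1, -0.5]
x = -0.75 gives g = -1.175781, negative; keep [-1, -0.75]
x = -0.875 gives g = 0.267334, positive; keep [-0.875, -0.75]
x = -0.8125 gives g = -0.4907, negative; keep [-0.875, -0.8125]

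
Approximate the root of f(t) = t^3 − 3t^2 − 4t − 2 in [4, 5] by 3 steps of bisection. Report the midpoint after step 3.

4.125

m = 4.5, f(m) = 10.375 (+); new bracket [4, 4.5]
m = 4.25, f(m) = 3.578125 (+); new bracket [4, 4.25]
m = 4.125, f(m) = 0.642578 (+); new bracket [4, 4.125]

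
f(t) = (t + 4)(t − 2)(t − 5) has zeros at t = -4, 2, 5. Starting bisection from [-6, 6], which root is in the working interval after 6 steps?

t = 0 gives f = 40, positive; keep [-6, 0]
t = -3 gives f = 40, positive; keep [-6, -3]
t = -4.5 gives f = -30.875, negative; keep [-4.5, -3]
t = -3.75 gives f = 12.5781, positive; keep [-4.5, -3.75]
t = -4.125 gives f = -6.9863, negative; keep [-4.125, -3.75]
t = -3.9375 gives f = 3.3167, positive; keep [-4.125, -3.9375]

-4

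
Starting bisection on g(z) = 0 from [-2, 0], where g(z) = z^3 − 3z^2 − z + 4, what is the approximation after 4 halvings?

z = -1 gives g = 1, positive; keep [-2, -1]
z = -1.5 gives g = -4.625, negative; keep [-1.5, -1]
z = -1.25 gives g = -1.390625, negative; keep [-1.25, -1]
z = -1.125 gives g = -0.0957, negative; keep [-1.125, -1]

-1.125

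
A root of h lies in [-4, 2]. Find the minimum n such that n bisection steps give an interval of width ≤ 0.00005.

Width after n steps is 6/2^n. Need 2^n ≥ 6/0.00005 = 120000.
2^16 = 65536 < 120000 ≤ 2^17 = 131072, so n = 17.

17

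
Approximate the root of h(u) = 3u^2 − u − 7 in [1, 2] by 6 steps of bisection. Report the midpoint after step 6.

1.703125

u = 1.5 gives h = -1.75, negative; keep [1.5, 2]
u = 1.75 gives h = 0.4375, positive; keep [1.5, 1.75]
u = 1.625 gives h = -0.703125, negative; keep [1.625, 1.75]
u = 1.6875 gives h = -0.1445, negative; keep [1.6875, 1.75]
u = 1.71875 gives h = 0.1436, positive; keep [1.6875, 1.71875]
u = 1.703125 gives h = -0.0012, negative; keep [1.703125, 1.71875]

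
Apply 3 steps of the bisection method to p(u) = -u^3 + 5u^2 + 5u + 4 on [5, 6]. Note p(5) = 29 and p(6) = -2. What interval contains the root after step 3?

[5.875, 6]

m = 5.5, p(m) = 16.375 (+); new bracket [5.5, 6]
m = 5.75, p(m) = 7.953125 (+); new bracket [5.75, 6]
m = 5.875, p(m) = 3.173828 (+); new bracket [5.875, 6]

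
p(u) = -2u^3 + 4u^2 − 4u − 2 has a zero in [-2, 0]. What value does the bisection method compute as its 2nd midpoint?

-0.5

p(-1) = 8 > 0, so the root lies in [-1, 0]
p(-0.5) = 1.25 > 0, so the root lies in [-0.5, 0]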